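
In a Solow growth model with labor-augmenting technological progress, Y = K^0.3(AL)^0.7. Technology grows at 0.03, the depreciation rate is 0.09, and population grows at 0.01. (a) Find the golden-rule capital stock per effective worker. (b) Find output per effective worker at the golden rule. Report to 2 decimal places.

Capital per effective worker breaks even when investment replaces (n + g + δ)·k; here n + g + δ = 0.13.
At the golden rule the marginal product of capital equals n+g+δ: 0.3·k^(0.3−1) = 0.13. Solving, k_gold = (0.3/0.13)^(1/0.7) ≈ 3.3024.
y_gold = 3.3024^0.3 ≈ 1.4310.

(a) k_gold ≈ 3.30; (b) y_gold ≈ 1.43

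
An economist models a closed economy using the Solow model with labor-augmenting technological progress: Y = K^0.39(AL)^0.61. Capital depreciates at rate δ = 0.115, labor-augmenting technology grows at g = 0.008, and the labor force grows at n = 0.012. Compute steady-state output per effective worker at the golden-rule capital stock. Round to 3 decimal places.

The effective depreciation rate is n + g + δ = 0.012 + 0.008 + 0.115 = 0.135.
Golden rule sets MPK = n+g+δ: 0.39·k^(0.39−1) = 0.135, so k_gold = (0.39/0.135)^(1/0.61) ≈ 5.6924.
Output: y_gold = k_gold^0.39 = 5.6924^0.39 ≈ 1.9705.

y_gold ≈ 1.970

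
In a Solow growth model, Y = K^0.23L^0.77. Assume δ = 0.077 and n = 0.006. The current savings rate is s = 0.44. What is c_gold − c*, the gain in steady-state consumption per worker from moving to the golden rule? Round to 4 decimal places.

Capital per worker breaks even when investment replaces (n + δ)·k; here n + δ = 0.083.
Current steady state (s = 0.44): k* = (0.44/0.083)^(1/0.77) ≈ 8.7246, y* = 8.7246^0.23 ≈ 1.6458, c* = (1−0.44)·1.6458 ≈ 0.9216.
Golden rule sets MPK = n+δ: 0.23·k^(0.23−1) = 0.083, so k_gold = (0.23/0.083)^(1/0.77) ≈ 3.7572.
y_gold = 3.7572^0.23 ≈ 1.3559, c_gold = y_gold − 0.083·k_gold ≈ 1.0440.
Gain: Δc = 1.0440 − 0.9216 ≈ 0.1224.

Δc ≈ 0.1224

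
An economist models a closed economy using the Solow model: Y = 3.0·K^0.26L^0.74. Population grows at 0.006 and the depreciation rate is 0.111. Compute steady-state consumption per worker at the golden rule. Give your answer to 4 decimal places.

c_gold ≈ 4.3235

Break-even investment rate: n + δ = 0.006 + 0.111 = 0.117.
Golden rule sets MPK = n+δ: 0.26·3.0·k^(0.26−1) = 0.117, so k_gold = (0.26·3.0/0.117)^(1/0.74) ≈ 12.9835.
y_gold = 3.0·12.9835^0.26 ≈ 5.8426.
c_gold = y_gold − (n+δ)·k_gold = 5.8426 − 0.117·12.9835 ≈ 4.3235.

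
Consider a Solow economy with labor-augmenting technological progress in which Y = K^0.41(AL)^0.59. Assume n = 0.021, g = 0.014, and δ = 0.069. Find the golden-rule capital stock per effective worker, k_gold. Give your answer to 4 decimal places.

k_gold ≈ 10.2270

n + g + δ = 0.021 + 0.014 + 0.069 = 0.104.
Setting f'(k) = n+g+δ gives 0.41·k^(0.41−1) = 0.104, hence k_gold = (0.41/0.104)^(1/0.59) ≈ 10.2270.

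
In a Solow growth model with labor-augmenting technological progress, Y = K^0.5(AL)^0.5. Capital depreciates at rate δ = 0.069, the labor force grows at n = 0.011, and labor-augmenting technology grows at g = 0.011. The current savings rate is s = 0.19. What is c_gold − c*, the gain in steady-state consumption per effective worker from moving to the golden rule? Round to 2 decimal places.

n + g + δ = 0.011 + 0.011 + 0.069 = 0.091.
Current steady state (s = 0.19): k* = (0.19/0.091)^(1/0.5) ≈ 4.3594, y* = 4.3594^0.5 ≈ 2.0879, c* = (1−0.19)·2.0879 ≈ 1.6912.
Setting f'(k) = n+g+δ gives 0.5·k^(0.5−1) = 0.091, hence k_gold = (0.5/0.091)^(1/0.5) ≈ 30.1896.
y_gold = 30.1896^0.5 ≈ 5.4945, c_gold = y_gold − 0.091·k_gold ≈ 2.7473.
Gain: Δc = 2.7473 − 1.6912 ≈ 1.0560.

Δc ≈ 1.06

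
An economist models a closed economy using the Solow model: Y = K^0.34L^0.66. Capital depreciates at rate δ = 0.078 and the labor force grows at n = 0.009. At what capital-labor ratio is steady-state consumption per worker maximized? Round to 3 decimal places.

Capital per worker breaks even when investment replaces (n + δ)·k; here n + δ = 0.087.
Maximizing c = f(k) − (n+δ)·k gives f'(k) = n+δ, i.e. 0.34·k^(0.34−1) = 0.087, so k_gold = (0.34/0.087)^(1/0.66) ≈ 7.8869.

k_gold ≈ 7.887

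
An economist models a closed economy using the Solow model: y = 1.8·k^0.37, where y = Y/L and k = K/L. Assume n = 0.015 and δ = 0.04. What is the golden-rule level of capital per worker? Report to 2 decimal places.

k_gold ≈ 52.39

n + δ = 0.015 + 0.04 = 0.055.
Golden rule sets MPK = n+δ: 0.37·1.8·k^(0.37−1) = 0.055, so k_gold = (0.37·1.8/0.055)^(1/0.63) ≈ 52.3871.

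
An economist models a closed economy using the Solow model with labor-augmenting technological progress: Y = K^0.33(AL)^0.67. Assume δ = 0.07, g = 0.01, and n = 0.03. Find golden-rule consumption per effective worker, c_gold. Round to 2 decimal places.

c_gold ≈ 1.15

n + g + δ = 0.03 + 0.01 + 0.07 = 0.11.
Maximizing c = f(k) − (n+g+δ)·k gives f'(k) = n+g+δ, i.e. 0.33·k^(0.33−1) = 0.11, so k_gold = (0.33/0.11)^(1/0.67) ≈ 5.1537.
y_gold = 5.1537^0.33 ≈ 1.7179.
c_gold = y_gold − (n+g+δ)·k_gold = 1.7179 − 0.11·5.1537 ≈ 1.1510.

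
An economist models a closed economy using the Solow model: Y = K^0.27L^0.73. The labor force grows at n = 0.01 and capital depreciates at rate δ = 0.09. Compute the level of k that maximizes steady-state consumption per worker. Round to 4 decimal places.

Capital per worker breaks even when investment replaces (n + δ)·k; here n + δ = 0.1.
Maximizing c = f(k) − (n+δ)·k gives f'(k) = n+δ, i.e. 0.27·k^(0.27−1) = 0.1, so k_gold = (0.27/0.1)^(1/0.73) ≈ 3.8986.

k_gold ≈ 3.8986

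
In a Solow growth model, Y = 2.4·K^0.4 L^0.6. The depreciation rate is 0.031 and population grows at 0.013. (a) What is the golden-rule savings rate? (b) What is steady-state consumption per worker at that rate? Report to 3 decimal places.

n + δ = 0.013 + 0.031 = 0.044.
For Cobb-Douglas, s_gold equals capital's share: s_gold = 0.4.
Golden rule sets MPK = n+δ: 0.4·2.4·k^(0.4−1) = 0.044, so k_gold = (0.4·2.4/0.044)^(1/0.6) ≈ 170.3587.
y_gold = 2.4·170.3587^0.4 ≈ 18.7395; c_gold = (1−0.4)·y_gold ≈ 11.2437.

(a) s_gold = 0.400; (b) c_gold ≈ 11.244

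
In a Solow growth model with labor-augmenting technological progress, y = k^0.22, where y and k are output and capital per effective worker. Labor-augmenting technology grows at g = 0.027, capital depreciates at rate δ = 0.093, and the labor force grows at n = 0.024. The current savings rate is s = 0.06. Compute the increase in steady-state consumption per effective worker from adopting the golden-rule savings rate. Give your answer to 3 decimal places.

The effective depreciation rate is n + g + δ = 0.024 + 0.027 + 0.093 = 0.144.
Current steady state (s = 0.06): k* = (0.06/0.144)^(1/0.78) ≈ 0.3255, y* = 0.3255^0.22 ≈ 0.7812, c* = (1−0.06)·0.7812 ≈ 0.7343.
At the golden rule the marginal product of capital equals n+g+δ: 0.22·k^(0.22−1) = 0.144. Solving, k_gold = (0.22/0.144)^(1/0.78) ≈ 1.7218.
y_gold = 1.7218^0.22 ≈ 1.1270, c_gold = y_gold − 0.144·k_gold ≈ 0.8790.
Gain: Δc = 0.8790 − 0.7343 ≈ 0.1447.

Δc ≈ 0.145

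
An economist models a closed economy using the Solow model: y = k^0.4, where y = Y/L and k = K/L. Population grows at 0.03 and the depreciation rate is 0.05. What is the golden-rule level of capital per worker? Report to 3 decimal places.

Break-even investment rate: n + δ = 0.03 + 0.05 = 0.08.
Maximizing c = f(k) − (n+δ)·k gives f'(k) = n+δ, i.e. 0.4·k^(0.4−1) = 0.08, so k_gold = (0.4/0.08)^(1/0.6) ≈ 14.6201.

k_gold ≈ 14.620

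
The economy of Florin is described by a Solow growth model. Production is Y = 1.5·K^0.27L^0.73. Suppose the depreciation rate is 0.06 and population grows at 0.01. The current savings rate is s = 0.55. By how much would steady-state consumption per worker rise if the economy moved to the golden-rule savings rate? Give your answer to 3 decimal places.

Δc ≈ 0.415

Capital per worker breaks even when investment replaces (n + δ)·k; here n + δ = 0.07.
Current steady state (s = 0.55): k* = (0.55·1.5/0.07)^(1/0.73) ≈ 29.3502, y* = 1.5·29.3502^0.27 ≈ 3.7355, c* = (1−0.55)·3.7355 ≈ 1.6810.
Maximizing c = f(k) − (n+δ)·k gives f'(k) = n+δ, i.e. 0.27·1.5·k^(0.27−1) = 0.07, so k_gold = (0.27·1.5/0.07)^(1/0.73) ≈ 11.0745.
y_gold = 1.5·11.0745^0.27 ≈ 2.8712, c_gold = y_gold − 0.07·k_gold ≈ 2.0960.
Gain: Δc = 2.0960 − 1.6810 ≈ 0.4150.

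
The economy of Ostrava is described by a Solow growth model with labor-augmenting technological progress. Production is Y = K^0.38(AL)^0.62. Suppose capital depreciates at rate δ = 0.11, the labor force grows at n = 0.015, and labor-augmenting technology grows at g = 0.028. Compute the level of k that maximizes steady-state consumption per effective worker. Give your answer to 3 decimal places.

k_gold ≈ 4.338

n + g + δ = 0.015 + 0.028 + 0.11 = 0.153.
Golden rule sets MPK = n+g+δ: 0.38·k^(0.38−1) = 0.153, so k_gold = (0.38/0.153)^(1/0.62) ≈ 4.3376.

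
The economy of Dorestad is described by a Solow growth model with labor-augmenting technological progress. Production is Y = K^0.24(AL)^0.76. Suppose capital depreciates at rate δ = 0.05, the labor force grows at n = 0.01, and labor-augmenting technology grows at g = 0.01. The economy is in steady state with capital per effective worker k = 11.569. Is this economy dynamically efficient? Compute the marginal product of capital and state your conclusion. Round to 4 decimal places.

dynamically inefficient; MPK ≈ 0.0373

Capital per effective worker breaks even when investment replaces (n + g + δ)·k; here n + g + δ = 0.07.
MPK = 0.24·k^(0.24−1) = 0.24·11.569^(-0.76) ≈ 0.0373.
MPK < 0.07, so the economy is dynamically inefficient (over-saving).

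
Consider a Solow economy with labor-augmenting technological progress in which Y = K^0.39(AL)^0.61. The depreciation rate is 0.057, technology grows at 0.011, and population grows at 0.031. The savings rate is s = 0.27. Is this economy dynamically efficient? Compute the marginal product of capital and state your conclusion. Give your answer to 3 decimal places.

Break-even investment rate: n + g + δ = 0.031 + 0.011 + 0.057 = 0.099.
Steady-state k*: s·k^0.39 = 0.099·k gives k* = (0.27/0.099)^(1/0.61) ≈ 5.1798.
MPK = 0.39·5.1798^(-0.61) ≈ 0.1430.
MPK > n+g+δ = 0.099, so the economy is dynamically efficient (under-saving).

dynamically efficient; MPK ≈ 0.143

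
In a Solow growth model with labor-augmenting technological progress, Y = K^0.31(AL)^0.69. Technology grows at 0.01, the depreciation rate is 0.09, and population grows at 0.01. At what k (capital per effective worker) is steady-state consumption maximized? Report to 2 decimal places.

Capital per effective worker breaks even when investment replaces (n + g + δ)·k; here n + g + δ = 0.11.
Golden rule sets MPK = n+g+δ: 0.31·k^(0.31−1) = 0.11, so k_gold = (0.31/0.11)^(1/0.69) ≈ 4.4888.

k_gold ≈ 4.49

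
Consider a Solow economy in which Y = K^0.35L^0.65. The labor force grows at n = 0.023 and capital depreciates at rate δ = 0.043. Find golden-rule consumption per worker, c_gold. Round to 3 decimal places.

The effective depreciation rate is n + δ = 0.023 + 0.043 = 0.066.
Maximizing c = f(k) − (n+δ)·k gives f'(k) = n+δ, i.e. 0.35·k^(0.35−1) = 0.066, so k_gold = (0.35/0.066)^(1/0.65) ≈ 13.0212.
y_gold = 13.0212^0.35 ≈ 2.4554.
c_gold = y_gold − (n+δ)·k_gold = 2.4554 − 0.066·13.0212 ≈ 1.5960.

c_gold ≈ 1.596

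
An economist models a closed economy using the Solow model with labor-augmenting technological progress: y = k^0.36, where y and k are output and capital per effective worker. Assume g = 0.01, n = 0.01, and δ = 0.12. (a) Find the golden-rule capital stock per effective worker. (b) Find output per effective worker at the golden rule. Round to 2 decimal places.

Break-even investment rate: n + g + δ = 0.01 + 0.01 + 0.12 = 0.14.
Setting f'(k) = n+g+δ gives 0.36·k^(0.36−1) = 0.14, hence k_gold = (0.36/0.14)^(1/0.64) ≈ 4.3742.
y_gold = 4.3742^0.36 ≈ 1.7011.

(a) k_gold ≈ 4.37; (b) y_gold ≈ 1.70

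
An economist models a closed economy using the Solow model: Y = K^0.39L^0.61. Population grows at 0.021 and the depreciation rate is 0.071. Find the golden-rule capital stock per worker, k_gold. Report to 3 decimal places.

k_gold ≈ 10.674

Capital per worker breaks even when investment replaces (n + δ)·k; here n + δ = 0.092.
Maximizing c = f(k) − (n+δ)·k gives f'(k) = n+δ, i.e. 0.39·k^(0.39−1) = 0.092, so k_gold = (0.39/0.092)^(1/0.61) ≈ 10.6739.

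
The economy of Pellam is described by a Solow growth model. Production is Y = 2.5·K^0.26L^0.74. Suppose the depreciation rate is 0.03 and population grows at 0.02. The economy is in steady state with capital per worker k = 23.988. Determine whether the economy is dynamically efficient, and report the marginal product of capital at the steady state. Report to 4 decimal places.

Break-even investment rate: n + δ = 0.02 + 0.03 = 0.05.
MPK = 0.26·2.5·k^(0.26−1) = 0.26·2.5·23.988^(-0.74) ≈ 0.0619.
MPK > 0.05, so the economy is dynamically efficient (under-saving).

dynamically efficient; MPK ≈ 0.0619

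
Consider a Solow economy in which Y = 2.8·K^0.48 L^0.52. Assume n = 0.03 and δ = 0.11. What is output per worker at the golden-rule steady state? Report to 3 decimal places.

y_gold ≈ 22.588

The effective depreciation rate is n + δ = 0.03 + 0.11 = 0.14.
Setting f'(k) = n+δ gives 0.48·2.8·k^(0.48−1) = 0.14, hence k_gold = (0.48·2.8/0.14)^(1/0.52) ≈ 77.4432.
Output: y_gold = 2.8·k_gold^0.48 = 2.8·77.4432^0.48 ≈ 22.5876.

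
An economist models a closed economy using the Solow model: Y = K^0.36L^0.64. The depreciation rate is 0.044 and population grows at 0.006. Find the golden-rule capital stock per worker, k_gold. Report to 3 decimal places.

k_gold ≈ 21.857

The effective depreciation rate is n + δ = 0.006 + 0.044 = 0.05.
Golden rule sets MPK = n+δ: 0.36·k^(0.36−1) = 0.05, so k_gold = (0.36/0.05)^(1/0.64) ≈ 21.8566.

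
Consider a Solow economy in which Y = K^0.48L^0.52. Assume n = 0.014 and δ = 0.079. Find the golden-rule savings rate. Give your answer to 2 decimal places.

s_gold = 0.48

Capital per worker breaks even when investment replaces (n + δ)·k; here n + δ = 0.093.
At the golden rule MPK = n+δ, and in any Cobb-Douglas steady state s = (n+δ)·k/y = MPK·k/y = capital's share 0.48.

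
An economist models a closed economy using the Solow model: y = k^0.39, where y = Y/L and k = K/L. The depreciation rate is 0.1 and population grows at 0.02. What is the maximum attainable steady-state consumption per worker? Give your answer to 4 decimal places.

Break-even investment rate: n + δ = 0.02 + 0.1 = 0.12.
Maximizing c = f(k) − (n+δ)·k gives f'(k) = n+δ, i.e. 0.39·k^(0.39−1) = 0.12, so k_gold = (0.39/0.12)^(1/0.61) ≈ 6.9048.
y_gold = 6.9048^0.39 ≈ 2.1246.
c_gold = y_gold − (n+δ)·k_gold = 2.1246 − 0.12·6.9048 ≈ 1.2960.

c_gold ≈ 1.2960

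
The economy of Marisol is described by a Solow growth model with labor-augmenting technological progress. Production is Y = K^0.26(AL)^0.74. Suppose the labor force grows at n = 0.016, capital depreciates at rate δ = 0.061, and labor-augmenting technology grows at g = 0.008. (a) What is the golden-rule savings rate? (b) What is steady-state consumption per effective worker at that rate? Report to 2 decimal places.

(a) s_gold = 0.26; (b) c_gold ≈ 1.10

n + g + δ = 0.016 + 0.008 + 0.061 = 0.085.
For Cobb-Douglas, s_gold equals capital's share: s_gold = 0.26.
Golden rule sets MPK = n+g+δ: 0.26·k^(0.26−1) = 0.085, so k_gold = (0.26/0.085)^(1/0.74) ≈ 4.5306.
y_gold = 4.5306^0.26 ≈ 1.4812; c_gold = (1−0.26)·y_gold ≈ 1.0961.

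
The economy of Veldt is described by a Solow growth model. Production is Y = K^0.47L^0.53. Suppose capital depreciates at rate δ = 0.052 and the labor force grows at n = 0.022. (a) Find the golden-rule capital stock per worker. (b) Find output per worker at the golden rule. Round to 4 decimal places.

(a) k_gold ≈ 32.7221; (b) y_gold ≈ 5.1520

Capital per worker breaks even when investment replaces (n + δ)·k; here n + δ = 0.074.
Setting f'(k) = n+δ gives 0.47·k^(0.47−1) = 0.074, hence k_gold = (0.47/0.074)^(1/0.53) ≈ 32.7221.
y_gold = 32.7221^0.47 ≈ 5.1520.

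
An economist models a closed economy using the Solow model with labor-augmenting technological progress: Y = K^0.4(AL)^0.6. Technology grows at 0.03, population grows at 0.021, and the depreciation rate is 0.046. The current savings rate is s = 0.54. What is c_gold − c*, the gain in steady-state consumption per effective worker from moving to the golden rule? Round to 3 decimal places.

n + g + δ = 0.021 + 0.03 + 0.046 = 0.097.
Current steady state (s = 0.54): k* = (0.54/0.097)^(1/0.6) ≈ 17.4865, y* = 17.4865^0.4 ≈ 3.1411, c* = (1−0.54)·3.1411 ≈ 1.4449.
Maximizing c = f(k) − (n+g+δ)·k gives f'(k) = n+g+δ, i.e. 0.4·k^(0.4−1) = 0.097, so k_gold = (0.4/0.097)^(1/0.6) ≈ 10.6043.
y_gold = 10.6043^0.4 ≈ 2.5715, c_gold = y_gold − 0.097·k_gold ≈ 1.5429.
Gain: Δc = 1.5429 − 1.4449 ≈ 0.0980.

Δc ≈ 0.098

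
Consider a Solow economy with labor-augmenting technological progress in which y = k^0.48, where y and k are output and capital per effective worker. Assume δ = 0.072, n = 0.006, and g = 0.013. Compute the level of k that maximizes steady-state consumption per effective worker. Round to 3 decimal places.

k_gold ≈ 24.482

Capital per effective worker breaks even when investment replaces (n + g + δ)·k; here n + g + δ = 0.091.
Setting f'(k) = n+g+δ gives 0.48·k^(0.48−1) = 0.091, hence k_gold = (0.48/0.091)^(1/0.52) ≈ 24.4819.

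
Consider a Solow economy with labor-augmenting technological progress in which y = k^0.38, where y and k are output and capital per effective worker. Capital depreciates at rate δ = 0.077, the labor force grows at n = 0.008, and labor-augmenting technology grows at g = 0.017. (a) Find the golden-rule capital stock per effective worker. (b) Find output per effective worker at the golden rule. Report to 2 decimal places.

(a) k_gold ≈ 8.34; (b) y_gold ≈ 2.24

Break-even investment rate: n + g + δ = 0.008 + 0.017 + 0.077 = 0.102.
Setting f'(k) = n+g+δ gives 0.38·k^(0.38−1) = 0.102, hence k_gold = (0.38/0.102)^(1/0.62) ≈ 8.3419.
y_gold = 8.3419^0.38 ≈ 2.2391.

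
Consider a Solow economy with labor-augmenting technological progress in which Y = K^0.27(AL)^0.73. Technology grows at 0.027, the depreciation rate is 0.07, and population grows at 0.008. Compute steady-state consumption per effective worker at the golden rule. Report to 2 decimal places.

c_gold ≈ 1.04

The effective depreciation rate is n + g + δ = 0.008 + 0.027 + 0.07 = 0.105.
Golden rule sets MPK = n+g+δ: 0.27·k^(0.27−1) = 0.105, so k_gold = (0.27/0.105)^(1/0.73) ≈ 3.6466.
y_gold = 3.6466^0.27 ≈ 1.4181.
c_gold = y_gold − (n+g+δ)·k_gold = 1.4181 − 0.105·3.6466 ≈ 1.0352.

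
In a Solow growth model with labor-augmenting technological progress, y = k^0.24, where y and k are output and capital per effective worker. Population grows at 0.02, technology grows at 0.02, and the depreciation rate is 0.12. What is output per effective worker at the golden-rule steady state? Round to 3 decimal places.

Break-even investment rate: n + g + δ = 0.02 + 0.02 + 0.12 = 0.16.
Golden rule sets MPK = n+g+δ: 0.24·k^(0.24−1) = 0.16, so k_gold = (0.24/0.16)^(1/0.76) ≈ 1.7049.
Output: y_gold = k_gold^0.24 = 1.7049^0.24 ≈ 1.1366.

y_gold ≈ 1.137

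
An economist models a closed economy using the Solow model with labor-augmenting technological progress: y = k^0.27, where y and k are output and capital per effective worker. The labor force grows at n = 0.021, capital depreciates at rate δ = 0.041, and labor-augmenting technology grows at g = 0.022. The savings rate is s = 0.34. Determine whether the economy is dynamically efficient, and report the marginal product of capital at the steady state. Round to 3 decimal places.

dynamically inefficient; MPK ≈ 0.067

The effective depreciation rate is n + g + δ = 0.021 + 0.022 + 0.041 = 0.084.
Steady-state k*: s·k^0.27 = 0.084·k gives k* = (0.34/0.084)^(1/0.73) ≈ 6.7886.
MPK = 0.27·6.7886^(-0.73) ≈ 0.0667.
MPK < n+g+δ = 0.084, so the economy is dynamically inefficient (over-saving).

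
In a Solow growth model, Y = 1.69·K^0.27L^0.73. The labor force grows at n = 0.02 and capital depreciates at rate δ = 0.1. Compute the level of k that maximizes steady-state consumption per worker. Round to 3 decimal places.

Break-even investment rate: n + δ = 0.02 + 0.1 = 0.12.
Maximizing c = f(k) − (n+δ)·k gives f'(k) = n+δ, i.e. 0.27·1.69·k^(0.27−1) = 0.12, so k_gold = (0.27·1.69/0.12)^(1/0.73) ≈ 6.2318.

k_gold ≈ 6.232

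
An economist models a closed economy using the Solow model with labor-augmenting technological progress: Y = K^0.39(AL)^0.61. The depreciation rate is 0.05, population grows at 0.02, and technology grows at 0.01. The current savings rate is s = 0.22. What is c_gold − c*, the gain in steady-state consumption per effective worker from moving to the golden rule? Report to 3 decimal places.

Δc ≈ 0.190

Capital per effective worker breaks even when investment replaces (n + g + δ)·k; here n + g + δ = 0.08.
Current steady state (s = 0.22): k* = (0.22/0.08)^(1/0.61) ≈ 5.2507, y* = 5.2507^0.39 ≈ 1.9093, c* = (1−0.22)·1.9093 ≈ 1.4893.
At the golden rule the marginal product of capital equals n+g+δ: 0.39·k^(0.39−1) = 0.08. Solving, k_gold = (0.39/0.08)^(1/0.61) ≈ 13.4223.
y_gold = 13.4223^0.39 ≈ 2.7533, c_gold = y_gold − 0.08·k_gold ≈ 1.6795.
Gain: Δc = 1.6795 − 1.4893 ≈ 0.1902.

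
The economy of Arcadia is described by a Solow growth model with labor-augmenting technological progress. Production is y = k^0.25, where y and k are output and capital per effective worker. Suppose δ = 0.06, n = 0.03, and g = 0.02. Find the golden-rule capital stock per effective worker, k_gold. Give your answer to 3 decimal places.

Break-even investment rate: n + g + δ = 0.03 + 0.02 + 0.06 = 0.11.
Setting f'(k) = n+g+δ gives 0.25·k^(0.25−1) = 0.11, hence k_gold = (0.25/0.11)^(1/0.75) ≈ 2.9881.

k_gold ≈ 2.988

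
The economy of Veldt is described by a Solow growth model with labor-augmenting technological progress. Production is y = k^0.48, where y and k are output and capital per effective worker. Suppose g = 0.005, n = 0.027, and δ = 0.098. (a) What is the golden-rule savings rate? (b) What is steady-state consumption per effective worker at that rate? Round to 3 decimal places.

The effective depreciation rate is n + g + δ = 0.027 + 0.005 + 0.098 = 0.13.
For Cobb-Douglas, s_gold equals capital's share: s_gold = 0.48.
Maximizing c = f(k) − (n+g+δ)·k gives f'(k) = n+g+δ, i.e. 0.48·k^(0.48−1) = 0.13, so k_gold = (0.48/0.13)^(1/0.52) ≈ 12.3298.
y_gold = 12.3298^0.48 ≈ 3.3393; c_gold = (1−0.48)·y_gold ≈ 1.7365.

(a) s_gold = 0.480; (b) c_gold ≈ 1.736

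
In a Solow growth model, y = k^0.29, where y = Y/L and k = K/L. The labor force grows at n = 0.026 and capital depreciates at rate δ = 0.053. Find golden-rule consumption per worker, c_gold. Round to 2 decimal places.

Break-even investment rate: n + δ = 0.026 + 0.053 = 0.079.
Maximizing c = f(k) − (n+δ)·k gives f'(k) = n+δ, i.e. 0.29·k^(0.29−1) = 0.079, so k_gold = (0.29/0.079)^(1/0.71) ≈ 6.2438.
y_gold = 6.2438^0.29 ≈ 1.7009.
c_gold = y_gold − (n+δ)·k_gold = 1.7009 − 0.079·6.2438 ≈ 1.2076.

c_gold ≈ 1.21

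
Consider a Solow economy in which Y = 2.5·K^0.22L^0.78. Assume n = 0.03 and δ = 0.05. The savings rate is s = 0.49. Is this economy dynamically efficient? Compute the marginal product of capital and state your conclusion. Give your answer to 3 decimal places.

Capital per worker breaks even when investment replaces (n + δ)·k; here n + δ = 0.08.
Steady-state k*: s·A·k^0.22 = 0.08·k gives k* = (0.49·2.5/0.08)^(1/0.78) ≈ 33.0590.
MPK = 0.22·2.5·33.0590^(-0.78) ≈ 0.0359.
MPK < n+δ = 0.08, so the economy is dynamically inefficient (over-saving).

dynamically inefficient; MPK ≈ 0.036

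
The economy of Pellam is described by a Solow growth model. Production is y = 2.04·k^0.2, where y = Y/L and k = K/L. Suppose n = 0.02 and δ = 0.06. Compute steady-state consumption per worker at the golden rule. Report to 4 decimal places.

c_gold ≈ 2.4525

Capital per worker breaks even when investment replaces (n + δ)·k; here n + δ = 0.08.
Setting f'(k) = n+δ gives 0.2·2.04·k^(0.2−1) = 0.08, hence k_gold = (0.2·2.04/0.08)^(1/0.8) ≈ 7.6641.
y_gold = 2.04·7.6641^0.2 ≈ 3.0657.
c_gold = y_gold − (n+δ)·k_gold = 3.0657 − 0.08·7.6641 ≈ 2.4525.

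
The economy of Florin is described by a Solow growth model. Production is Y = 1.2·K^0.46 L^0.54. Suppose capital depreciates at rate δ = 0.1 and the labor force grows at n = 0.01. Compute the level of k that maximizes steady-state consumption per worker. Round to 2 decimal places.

n + δ = 0.01 + 0.1 = 0.11.
Golden rule sets MPK = n+δ: 0.46·1.2·k^(0.46−1) = 0.11, so k_gold = (0.46·1.2/0.11)^(1/0.54) ≈ 19.8293.

k_gold ≈ 19.83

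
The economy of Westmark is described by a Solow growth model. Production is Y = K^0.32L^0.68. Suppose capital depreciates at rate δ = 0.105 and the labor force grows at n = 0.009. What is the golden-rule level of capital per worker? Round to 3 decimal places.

n + δ = 0.009 + 0.105 = 0.114.
At the golden rule the marginal product of capital equals n+δ: 0.32·k^(0.32−1) = 0.114. Solving, k_gold = (0.32/0.114)^(1/0.68) ≈ 4.5623.

k_gold ≈ 4.562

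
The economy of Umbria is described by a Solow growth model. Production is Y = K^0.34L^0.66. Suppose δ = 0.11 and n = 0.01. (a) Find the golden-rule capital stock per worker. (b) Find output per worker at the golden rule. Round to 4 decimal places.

(a) k_gold ≈ 4.8451; (b) y_gold ≈ 1.7100

Capital per worker breaks even when investment replaces (n + δ)·k; here n + δ = 0.12.
At the golden rule the marginal product of capital equals n+δ: 0.34·k^(0.34−1) = 0.12. Solving, k_gold = (0.34/0.12)^(1/0.66) ≈ 4.8451.
y_gold = 4.8451^0.34 ≈ 1.7100.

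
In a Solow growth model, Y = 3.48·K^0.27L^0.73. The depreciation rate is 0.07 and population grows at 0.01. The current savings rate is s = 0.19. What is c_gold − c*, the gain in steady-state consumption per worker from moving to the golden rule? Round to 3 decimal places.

n + δ = 0.01 + 0.07 = 0.08.
Current steady state (s = 0.19): k* = (0.19·3.48/0.08)^(1/0.73) ≈ 18.0508, y* = 3.48·18.0508^0.27 ≈ 7.6003, c* = (1−0.19)·7.6003 ≈ 6.1563.
Setting f'(k) = n+δ gives 0.27·3.48·k^(0.27−1) = 0.08, hence k_gold = (0.27·3.48/0.08)^(1/0.73) ≈ 29.2114.
y_gold = 3.48·29.2114^0.27 ≈ 8.6552, c_gold = y_gold − 0.08·k_gold ≈ 6.3183.
Gain: Δc = 6.3183 − 6.1563 ≈ 0.1620.

Δc ≈ 0.162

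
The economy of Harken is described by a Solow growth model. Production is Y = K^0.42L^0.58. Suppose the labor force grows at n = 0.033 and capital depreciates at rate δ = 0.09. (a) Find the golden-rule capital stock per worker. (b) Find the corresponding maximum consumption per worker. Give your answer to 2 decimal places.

n + δ = 0.033 + 0.09 = 0.123.
At the golden rule the marginal product of capital equals n+δ: 0.42·k^(0.42−1) = 0.123. Solving, k_gold = (0.42/0.123)^(1/0.58) ≈ 8.3092.
y_gold = 8.3092^0.42 ≈ 2.4334; c_gold = y_gold − 0.123·k_gold ≈ 1.4114.

(a) k_gold ≈ 8.31; (b) c_gold ≈ 1.41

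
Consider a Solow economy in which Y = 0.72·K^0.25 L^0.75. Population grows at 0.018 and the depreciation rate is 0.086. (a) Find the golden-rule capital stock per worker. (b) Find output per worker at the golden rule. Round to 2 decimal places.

The effective depreciation rate is n + δ = 0.018 + 0.086 = 0.104.
Setting f'(k) = n+δ gives 0.25·0.72·k^(0.25−1) = 0.104, hence k_gold = (0.25·0.72/0.104)^(1/0.75) ≈ 2.0780.
y_gold = 0.72·2.0780^0.25 ≈ 0.8645.

(a) k_gold ≈ 2.08; (b) y_gold ≈ 0.86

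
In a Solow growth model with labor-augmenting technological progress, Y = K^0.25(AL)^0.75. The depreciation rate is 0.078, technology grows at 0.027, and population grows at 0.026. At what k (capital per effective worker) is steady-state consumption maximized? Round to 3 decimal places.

The effective depreciation rate is n + g + δ = 0.026 + 0.027 + 0.078 = 0.131.
Maximizing c = f(k) − (n+g+δ)·k gives f'(k) = n+g+δ, i.e. 0.25·k^(0.25−1) = 0.131, so k_gold = (0.25/0.131)^(1/0.75) ≈ 2.3671.

k_gold ≈ 2.367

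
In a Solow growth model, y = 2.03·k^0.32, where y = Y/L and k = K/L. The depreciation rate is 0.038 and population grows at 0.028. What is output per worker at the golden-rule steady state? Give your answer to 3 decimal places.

n + δ = 0.028 + 0.038 = 0.066.
At the golden rule the marginal product of capital equals n+δ: 0.32·2.03·k^(0.32−1) = 0.066. Solving, k_gold = (0.32·2.03/0.066)^(1/0.68) ≈ 28.8698.
Output: y_gold = 2.03·k_gold^0.32 = 2.03·28.8698^0.32 ≈ 5.9544.

y_gold ≈ 5.954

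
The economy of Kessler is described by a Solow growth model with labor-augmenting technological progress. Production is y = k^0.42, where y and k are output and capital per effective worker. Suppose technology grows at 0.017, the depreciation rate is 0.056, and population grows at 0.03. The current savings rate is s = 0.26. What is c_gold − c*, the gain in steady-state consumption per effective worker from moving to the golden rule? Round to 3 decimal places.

Δc ≈ 0.158

Capital per effective worker breaks even when investment replaces (n + g + δ)·k; here n + g + δ = 0.103.
Current steady state (s = 0.26): k* = (0.26/0.103)^(1/0.58) ≈ 4.9356, y* = 4.9356^0.42 ≈ 1.9552, c* = (1−0.26)·1.9552 ≈ 1.4469.
Maximizing c = f(k) − (n+g+δ)·k gives f'(k) = n+g+δ, i.e. 0.42·k^(0.42−1) = 0.103, so k_gold = (0.42/0.103)^(1/0.58) ≈ 11.2833.
y_gold = 11.2833^0.42 ≈ 2.7671, c_gold = y_gold − 0.103·k_gold ≈ 1.6049.
Gain: Δc = 1.6049 − 1.4469 ≈ 0.1580.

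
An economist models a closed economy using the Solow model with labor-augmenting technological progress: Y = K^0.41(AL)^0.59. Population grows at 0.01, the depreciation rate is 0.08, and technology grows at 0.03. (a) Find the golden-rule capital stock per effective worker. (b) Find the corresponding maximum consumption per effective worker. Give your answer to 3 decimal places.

The effective depreciation rate is n + g + δ = 0.01 + 0.03 + 0.08 = 0.12.
Maximizing c = f(k) − (n+g+δ)·k gives f'(k) = n+g+δ, i.e. 0.41·k^(0.41−1) = 0.12, so k_gold = (0.41/0.12)^(1/0.59) ≈ 8.0244.
y_gold = 8.0244^0.41 ≈ 2.3486; c_gold = y_gold − 0.12·k_gold ≈ 1.3857.

(a) k_gold ≈ 8.024; (b) c_gold ≈ 1.386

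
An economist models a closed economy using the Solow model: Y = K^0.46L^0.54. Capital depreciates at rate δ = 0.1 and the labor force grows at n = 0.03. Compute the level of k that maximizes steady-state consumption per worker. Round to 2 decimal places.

Capital per worker breaks even when investment replaces (n + δ)·k; here n + δ = 0.13.
Setting f'(k) = n+δ gives 0.46·k^(0.46−1) = 0.13, hence k_gold = (0.46/0.13)^(1/0.54) ≈ 10.3830.

k_gold ≈ 10.38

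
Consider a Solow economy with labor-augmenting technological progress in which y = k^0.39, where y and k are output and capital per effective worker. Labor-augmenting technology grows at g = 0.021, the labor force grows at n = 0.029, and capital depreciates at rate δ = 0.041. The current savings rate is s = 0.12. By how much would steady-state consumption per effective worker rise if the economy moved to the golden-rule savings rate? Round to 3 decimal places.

Δc ≈ 0.496

The effective depreciation rate is n + g + δ = 0.029 + 0.021 + 0.041 = 0.091.
Current steady state (s = 0.12): k* = (0.12/0.091)^(1/0.61) ≈ 1.5738, y* = 1.5738^0.39 ≈ 1.1935, c* = (1−0.12)·1.1935 ≈ 1.0503.
Maximizing c = f(k) − (n+g+δ)·k gives f'(k) = n+g+δ, i.e. 0.39·k^(0.39−1) = 0.091, so k_gold = (0.39/0.091)^(1/0.61) ≈ 10.8668.
y_gold = 10.8668^0.39 ≈ 2.5356, c_gold = y_gold − 0.091·k_gold ≈ 1.5467.
Gain: Δc = 1.5467 − 1.0503 ≈ 0.4965.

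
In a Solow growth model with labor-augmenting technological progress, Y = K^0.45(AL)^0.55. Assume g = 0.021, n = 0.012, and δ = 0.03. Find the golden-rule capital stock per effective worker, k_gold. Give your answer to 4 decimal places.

n + g + δ = 0.012 + 0.021 + 0.03 = 0.063.
Golden rule sets MPK = n+g+δ: 0.45·k^(0.45−1) = 0.063, so k_gold = (0.45/0.063)^(1/0.55) ≈ 35.6857.

k_gold ≈ 35.6857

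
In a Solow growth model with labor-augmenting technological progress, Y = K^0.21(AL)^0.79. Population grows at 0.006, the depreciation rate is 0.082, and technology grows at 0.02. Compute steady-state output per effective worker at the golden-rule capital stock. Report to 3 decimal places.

The effective depreciation rate is n + g + δ = 0.006 + 0.02 + 0.082 = 0.108.
Maximizing c = f(k) − (n+g+δ)·k gives f'(k) = n+g+δ, i.e. 0.21·k^(0.21−1) = 0.108, so k_gold = (0.21/0.108)^(1/0.79) ≈ 2.3204.
Output: y_gold = k_gold^0.21 = 2.3204^0.21 ≈ 1.1934.

y_gold ≈ 1.193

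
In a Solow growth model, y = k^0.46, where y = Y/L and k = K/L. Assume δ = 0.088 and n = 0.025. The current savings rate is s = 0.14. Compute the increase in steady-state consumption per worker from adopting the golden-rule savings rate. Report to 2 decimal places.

n + δ = 0.025 + 0.088 = 0.113.
Current steady state (s = 0.14): k* = (0.14/0.113)^(1/0.54) ≈ 1.4870, y* = 1.4870^0.46 ≈ 1.2002, c* = (1−0.14)·1.2002 ≈ 1.0322.
Setting f'(k) = n+δ gives 0.46·k^(0.46−1) = 0.113, hence k_gold = (0.46/0.113)^(1/0.54) ≈ 13.4597.
y_gold = 13.4597^0.46 ≈ 3.3064, c_gold = y_gold − 0.113·k_gold ≈ 1.7855.
Gain: Δc = 1.7855 − 1.0322 ≈ 0.7533.

Δc ≈ 0.75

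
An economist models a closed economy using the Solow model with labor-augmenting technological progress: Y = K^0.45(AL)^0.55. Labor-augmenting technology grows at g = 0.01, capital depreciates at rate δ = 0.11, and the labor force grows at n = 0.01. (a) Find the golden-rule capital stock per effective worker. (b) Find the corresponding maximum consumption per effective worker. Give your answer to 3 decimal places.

Capital per effective worker breaks even when investment replaces (n + g + δ)·k; here n + g + δ = 0.13.
Golden rule sets MPK = n+g+δ: 0.45·k^(0.45−1) = 0.13, so k_gold = (0.45/0.13)^(1/0.55) ≈ 9.5607.
y_gold = 9.5607^0.45 ≈ 2.7620; c_gold = y_gold − 0.13·k_gold ≈ 1.5191.

(a) k_gold ≈ 9.561; (b) c_gold ≈ 1.519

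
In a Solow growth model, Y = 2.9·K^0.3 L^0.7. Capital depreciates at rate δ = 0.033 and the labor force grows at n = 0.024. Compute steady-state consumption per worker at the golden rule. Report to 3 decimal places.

c_gold ≈ 6.528

Capital per worker breaks even when investment replaces (n + δ)·k; here n + δ = 0.057.
Setting f'(k) = n+δ gives 0.3·2.9·k^(0.3−1) = 0.057, hence k_gold = (0.3·2.9/0.057)^(1/0.7) ≈ 49.0818.
y_gold = 2.9·49.0818^0.3 ≈ 9.3255.
c_gold = y_gold − (n+δ)·k_gold = 9.3255 − 0.057·49.0818 ≈ 6.5279.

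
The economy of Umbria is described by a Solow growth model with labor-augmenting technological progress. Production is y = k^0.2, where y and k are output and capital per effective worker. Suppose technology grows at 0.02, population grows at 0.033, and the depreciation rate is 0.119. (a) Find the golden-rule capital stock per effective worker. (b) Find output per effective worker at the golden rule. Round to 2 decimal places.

n + g + δ = 0.033 + 0.02 + 0.119 = 0.172.
Setting f'(k) = n+g+δ gives 0.2·k^(0.2−1) = 0.172, hence k_gold = (0.2/0.172)^(1/0.8) ≈ 1.2075.
y_gold = 1.2075^0.2 ≈ 1.0384.

(a) k_gold ≈ 1.21; (b) y_gold ≈ 1.04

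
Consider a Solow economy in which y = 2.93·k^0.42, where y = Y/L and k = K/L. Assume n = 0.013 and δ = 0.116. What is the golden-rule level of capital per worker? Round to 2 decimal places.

The effective depreciation rate is n + δ = 0.013 + 0.116 = 0.129.
Setting f'(k) = n+δ gives 0.42·2.93·k^(0.42−1) = 0.129, hence k_gold = (0.42·2.93/0.129)^(1/0.58) ≈ 48.8472.

k_gold ≈ 48.85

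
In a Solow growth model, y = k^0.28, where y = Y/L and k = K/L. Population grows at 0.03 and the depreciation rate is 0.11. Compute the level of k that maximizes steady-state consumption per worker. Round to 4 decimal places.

k_gold ≈ 2.6188

n + δ = 0.03 + 0.11 = 0.14.
Maximizing c = f(k) − (n+δ)·k gives f'(k) = n+δ, i.e. 0.28·k^(0.28−1) = 0.14, so k_gold = (0.28/0.14)^(1/0.72) ≈ 2.6188.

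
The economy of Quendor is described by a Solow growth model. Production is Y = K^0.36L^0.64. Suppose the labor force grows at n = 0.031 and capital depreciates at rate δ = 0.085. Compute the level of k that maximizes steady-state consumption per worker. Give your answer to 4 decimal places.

k_gold ≈ 5.8682

The effective depreciation rate is n + δ = 0.031 + 0.085 = 0.116.
Setting f'(k) = n+δ gives 0.36·k^(0.36−1) = 0.116, hence k_gold = (0.36/0.116)^(1/0.64) ≈ 5.8682.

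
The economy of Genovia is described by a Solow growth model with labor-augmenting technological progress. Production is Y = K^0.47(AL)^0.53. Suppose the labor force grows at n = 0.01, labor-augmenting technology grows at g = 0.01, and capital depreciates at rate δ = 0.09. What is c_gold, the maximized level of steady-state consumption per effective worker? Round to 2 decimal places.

The effective depreciation rate is n + g + δ = 0.01 + 0.01 + 0.09 = 0.11.
Maximizing c = f(k) − (n+g+δ)·k gives f'(k) = n+g+δ, i.e. 0.47·k^(0.47−1) = 0.11, so k_gold = (0.47/0.11)^(1/0.53) ≈ 15.4885.
y_gold = 15.4885^0.47 ≈ 3.6250.
c_gold = y_gold − (n+g+δ)·k_gold = 3.6250 − 0.11·15.4885 ≈ 1.9212.

c_gold ≈ 1.92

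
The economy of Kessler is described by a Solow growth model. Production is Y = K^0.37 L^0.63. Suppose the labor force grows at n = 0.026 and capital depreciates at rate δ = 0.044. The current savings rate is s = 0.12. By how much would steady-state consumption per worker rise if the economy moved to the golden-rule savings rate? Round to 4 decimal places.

Δc ≈ 0.4673

The effective depreciation rate is n + δ = 0.026 + 0.044 = 0.07.
Current steady state (s = 0.12): k* = (0.12/0.07)^(1/0.63) ≈ 2.3527, y* = 2.3527^0.37 ≈ 1.3724, c* = (1−0.12)·1.3724 ≈ 1.2077.
Golden rule sets MPK = n+δ: 0.37·k^(0.37−1) = 0.07, so k_gold = (0.37/0.07)^(1/0.63) ≈ 14.0535.
y_gold = 14.0535^0.37 ≈ 2.6588, c_gold = y_gold − 0.07·k_gold ≈ 1.6750.
Gain: Δc = 1.6750 − 1.2077 ≈ 0.4673.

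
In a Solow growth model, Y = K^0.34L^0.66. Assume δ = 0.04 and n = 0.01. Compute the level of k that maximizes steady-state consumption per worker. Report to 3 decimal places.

The effective depreciation rate is n + δ = 0.01 + 0.04 = 0.05.
At the golden rule the marginal product of capital equals n+δ: 0.34·k^(0.34−1) = 0.05. Solving, k_gold = (0.34/0.05)^(1/0.66) ≈ 18.2548.

k_gold ≈ 18.255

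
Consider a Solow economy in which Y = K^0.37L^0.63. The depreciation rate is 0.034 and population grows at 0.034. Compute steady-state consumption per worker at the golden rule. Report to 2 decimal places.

n + δ = 0.034 + 0.034 = 0.068.
Maximizing c = f(k) − (n+δ)·k gives f'(k) = n+δ, i.e. 0.37·k^(0.37−1) = 0.068, so k_gold = (0.37/0.068)^(1/0.63) ≈ 14.7152.
y_gold = 14.7152^0.37 ≈ 2.7044.
c_gold = y_gold − (n+δ)·k_gold = 2.7044 − 0.068·14.7152 ≈ 1.7038.

c_gold ≈ 1.70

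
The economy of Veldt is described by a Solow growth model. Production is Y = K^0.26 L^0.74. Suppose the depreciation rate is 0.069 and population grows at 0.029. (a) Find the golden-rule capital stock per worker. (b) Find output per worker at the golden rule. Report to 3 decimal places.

n + δ = 0.029 + 0.069 = 0.098.
Golden rule sets MPK = n+δ: 0.26·k^(0.26−1) = 0.098, so k_gold = (0.26/0.098)^(1/0.74) ≈ 3.7379.
y_gold = 3.7379^0.26 ≈ 1.4089.

(a) k_gold ≈ 3.738; (b) y_gold ≈ 1.409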